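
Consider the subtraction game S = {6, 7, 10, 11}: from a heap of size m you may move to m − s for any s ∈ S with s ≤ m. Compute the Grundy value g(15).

Build the Grundy sequence with g(k) = mex{g(k−s) : s ∈ {6, 7, 10, 11}, s ≤ k}:
k:     0  1  2  3  4  5  6  7  8  9 10 11 12 13 14 15
g(k):  0  0  0  0  0  0  1  1  1  1  1  1  2  2  2  2
So g(15) = 2.

2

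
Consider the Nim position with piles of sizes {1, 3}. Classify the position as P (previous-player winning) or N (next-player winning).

Nim-sum: 1 XOR 3 = 2.
The nim-sum is 2 ≠ 0, so this is an N-position: the player to move can win.

N-position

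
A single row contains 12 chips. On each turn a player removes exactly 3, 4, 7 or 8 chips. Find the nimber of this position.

0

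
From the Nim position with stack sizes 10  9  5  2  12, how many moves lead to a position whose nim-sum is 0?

Nim-sum: 10 ⊕ 9 ⊕ 5 ⊕ 2 ⊕ 12 = 8.
The overall nim-sum is X = 8. A stack of size p has a winning move iff p XOR X < p (reduce it to p XOR X).
  10: 10 XOR 8 = 2 < 10 — winning move (to 2).
  9: 9 XOR 8 = 1 < 9 — winning move (to 1).
  5: 5 XOR 8 = 13 ≥ 5 — no move.
  2: 2 XOR 8 = 10 ≥ 2 — no move.
  12: 12 XOR 8 = 4 < 12 — winning move (to 4).
That gives 3 winning moves.

3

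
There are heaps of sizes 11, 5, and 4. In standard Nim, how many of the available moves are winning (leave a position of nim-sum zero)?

Write each in binary and XOR column by column:
  1011  (11)
  0101  (5)
  0100  (4)
  ----
  1010  (10)
The overall nim-sum is X = 10. A heap of size p has a winning move iff p XOR X < p (reduce it to p XOR X).
  11: 11 XOR 10 = 1 < 11 — winning move (to 1).
  5: 5 XOR 10 = 15 ≥ 5 — no move.
  4: 4 XOR 10 = 14 ≥ 4 — no move.
That gives 1 winning move.

1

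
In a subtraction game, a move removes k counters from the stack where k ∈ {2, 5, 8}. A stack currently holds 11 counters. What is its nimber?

0

Compute g(0), g(1), … for moves {2, 5, 8}:
k:     0  1  2  3  4  5  6  7  8  9 10 11
g(k):  0  0  1  1  0  2  1  0  2  1  0  0
So g(11) = 0.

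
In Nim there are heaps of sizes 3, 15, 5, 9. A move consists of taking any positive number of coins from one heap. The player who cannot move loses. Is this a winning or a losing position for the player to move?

Losing position

Compute the nim-sum pairwise:
3 ⊕ 15 = 12
12 ⊕ 5 = 9
9 ⊕ 9 = 0
The nim-sum is 0, so this is a P-position: the player to move is in a losing position under optimal play.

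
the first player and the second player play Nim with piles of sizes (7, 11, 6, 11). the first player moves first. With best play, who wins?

the first player wins

Nim-sum: 7 XOR 11 XOR 6 XOR 11 = 1.
The nim-sum is 1 ≠ 0, so this is an N-position: the player to move can win; the first player has a winning move.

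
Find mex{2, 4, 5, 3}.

0 is not in the set, so the mex is 0.

0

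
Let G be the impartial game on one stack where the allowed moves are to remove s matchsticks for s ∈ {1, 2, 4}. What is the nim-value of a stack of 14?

Grundy values for subtraction set {1, 2, 4}:
k:     0  1  2  3  4  5  6  7  8  9 10 11 12 13 14
g(k):  0  1  2  0  1  2  0  1  2  0  1  2  0  1  2
So g(14) = 2.

2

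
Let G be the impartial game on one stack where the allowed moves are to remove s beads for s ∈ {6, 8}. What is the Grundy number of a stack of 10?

Grundy values for subtraction set {6, 8}:
k:     0  1  2  3  4  5  6  7  8  9 10
g(k):  0  0  0  0  0  0  1  1  1  1  1
So g(10) = 1.

1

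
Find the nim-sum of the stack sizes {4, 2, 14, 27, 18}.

Nim-sum: 4 XOR 2 XOR 14 XOR 27 XOR 18 = 1.

1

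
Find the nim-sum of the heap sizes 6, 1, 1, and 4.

Nim-sum: 6 XOR 1 XOR 1 XOR 4 = 2.

2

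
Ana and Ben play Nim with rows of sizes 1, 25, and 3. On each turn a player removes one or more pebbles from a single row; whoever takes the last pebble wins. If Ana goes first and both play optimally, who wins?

Nim-sum: 1 ^ 25 ^ 3 = 27.
The nim-sum is 27 ≠ 0, so this is an N-position: the player to move can win; Ana has a winning move.

Ana wins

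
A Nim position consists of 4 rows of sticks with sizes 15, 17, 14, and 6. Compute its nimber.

Compute the nim-sum pairwise:
15 ⊕ 17 = 30
30 ⊕ 14 = 16
16 ⊕ 6 = 22

22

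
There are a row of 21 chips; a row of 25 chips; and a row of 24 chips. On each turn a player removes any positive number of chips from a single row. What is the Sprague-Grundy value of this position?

Compute the nim-sum pairwise:
21 ⊕ 25 = 12
12 ⊕ 24 = 20

20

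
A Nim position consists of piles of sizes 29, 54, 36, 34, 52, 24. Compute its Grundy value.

Bitwise XOR of the heap sizes:
  011101  (29)
  110110  (54)
  100100  (36)
  100010  (34)
  110100  (52)
  011000  (24)
  ------
  000001  (1)

1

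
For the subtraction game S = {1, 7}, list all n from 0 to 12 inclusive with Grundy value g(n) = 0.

0, 2, 4, 6, 8, 10, 12

Compute g(0), g(1), … for moves {1, 7}:
g(0) = mex{} = 0
g(1) = mex{0} = 1
g(2) = mex{1} = 0
g(3) = mex{0} = 1
g(4) = mex{1} = 0
g(5) = mex{0} = 1
g(6) = mex{1} = 0
g(7) = mex{0} = 1
g(8) = mex{1} = 0
g(9) = mex{0} = 1
g(10) = mex{1} = 0
g(11) = mex{0} = 1
g(12) = mex{1} = 0
The P-positions (g = 0) in 0..12 are 0, 2, 4, 6, 8, 10, 12.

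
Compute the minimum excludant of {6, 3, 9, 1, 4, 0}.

2

The values 0, 1 are all present; 2 is the first non-negative integer missing from the set.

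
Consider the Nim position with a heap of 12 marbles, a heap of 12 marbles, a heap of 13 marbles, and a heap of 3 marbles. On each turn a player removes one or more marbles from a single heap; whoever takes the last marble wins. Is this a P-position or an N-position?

N-position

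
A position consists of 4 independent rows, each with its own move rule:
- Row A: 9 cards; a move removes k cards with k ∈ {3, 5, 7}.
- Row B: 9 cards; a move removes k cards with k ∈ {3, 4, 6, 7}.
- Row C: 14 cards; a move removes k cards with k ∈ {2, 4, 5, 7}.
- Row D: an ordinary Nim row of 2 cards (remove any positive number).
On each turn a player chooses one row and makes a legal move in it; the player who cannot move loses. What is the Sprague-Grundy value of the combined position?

0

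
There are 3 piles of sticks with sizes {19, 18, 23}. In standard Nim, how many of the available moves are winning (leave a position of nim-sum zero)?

3

In binary:
  10011  (19)
  10010  (18)
  10111  (23)
  -----
  10110  (22)
The overall nim-sum is X = 22. A pile of size p has a winning move iff p XOR X < p (reduce it to p XOR X).
  19: 19 XOR 22 = 5 < 19 — winning move (to 5).
  18: 18 XOR 22 = 4 < 18 — winning move (to 4).
  23: 23 XOR 22 = 1 < 23 — winning move (to 1).
That gives 3 winning moves.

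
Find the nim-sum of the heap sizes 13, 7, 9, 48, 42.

25

In binary:
  001101  (13)
  000111  (7)
  001001  (9)
  110000  (48)
  101010  (42)
  ------
  011001  (25)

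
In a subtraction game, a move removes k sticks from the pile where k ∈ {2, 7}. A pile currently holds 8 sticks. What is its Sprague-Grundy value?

2

Grundy values for subtraction set {2, 7}:
g(0) = mex{} = 0
g(1) = mex{} = 0
g(2) = mex{0} = 1
g(3) = mex{0} = 1
g(4) = mex{1} = 0
g(5) = mex{1} = 0
g(6) = mex{0} = 1
g(7) = mex{0} = 1
g(8) = mex{0,1} = 2
So g(8) = 2.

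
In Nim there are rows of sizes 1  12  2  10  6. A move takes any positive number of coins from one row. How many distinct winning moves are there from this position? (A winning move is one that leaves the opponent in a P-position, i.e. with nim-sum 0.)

3

Bitwise XOR of the heap sizes:
  0001  (1)
  1100  (12)
  0010  (2)
  1010  (10)
  0110  (6)
  ----
  0011  (3)
The overall nim-sum is X = 3. A row of size p has a winning move iff p XOR X < p (reduce it to p XOR X).
  1: 1 XOR 3 = 2 ≥ 1 — no move.
  12: 12 XOR 3 = 15 ≥ 12 — no move.
  2: 2 XOR 3 = 1 < 2 — winning move (to 1).
  10: 10 XOR 3 = 9 < 10 — winning move (to 9).
  6: 6 XOR 3 = 5 < 6 — winning move (to 5).
That gives 3 winning moves.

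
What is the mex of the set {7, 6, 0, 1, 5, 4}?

2

The values 0, 1 are all present; 2 is the first non-negative integer missing from the set.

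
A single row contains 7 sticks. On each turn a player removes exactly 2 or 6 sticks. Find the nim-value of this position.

Compute g(0), g(1), … for moves {2, 6}:
k:     0  1  2  3  4  5  6  7
g(k):  0  0  1  1  0  0  1  1
So g(7) = 1.

1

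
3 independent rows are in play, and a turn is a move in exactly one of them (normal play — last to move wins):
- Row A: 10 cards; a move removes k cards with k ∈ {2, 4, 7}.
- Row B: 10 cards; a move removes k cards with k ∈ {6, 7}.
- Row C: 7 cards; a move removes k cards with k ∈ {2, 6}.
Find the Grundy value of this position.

2

Build the Grundy sequence for row A with g(k) = mex{g(k−s) : s ∈ {2, 4, 7}, s ≤ k}:
g(0) = mex{} = 0
g(1) = mex{} = 0
g(2) = mex{0} = 1
g(3) = mex{0} = 1
g(4) = mex{0,1} = 2
g(5) = mex{0,1} = 2
g(6) = mex{1,2} = 0
g(7) = mex{0,1,2} = 3
g(8) = mex{0,2} = 1
g(9) = mex{1,2,3} = 0
g(10) = mex{0,1} = 2
So g(10) = 2.
Build the Grundy sequence for row B with g(k) = mex{g(k−s) : s ∈ {6, 7}, s ≤ k}:
k:     0  1  2  3  4  5  6  7  8  9 10
g(k):  0  0  0  0  0  0  1  1  1  1  1
So g(10) = 1.
Build the Grundy sequence for row C with g(k) = mex{g(k−s) : s ∈ {2, 6}, s ≤ k}:
g(0) = mex{} = 0
g(1) = mex{} = 0
g(2) = mex{0} = 1
g(3) = mex{0} = 1
g(4) = mex{1} = 0
g(5) = mex{1} = 0
g(6) = mex{0} = 1
g(7) = mex{0} = 1
So g(7) = 1.
The value of a disjunctive sum is the nim-sum of the parts.
Combined value = 2 XOR 1 XOR 1 = 2.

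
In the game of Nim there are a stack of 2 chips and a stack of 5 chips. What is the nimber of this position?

Nim-sum: 2 XOR 5 = 7.

7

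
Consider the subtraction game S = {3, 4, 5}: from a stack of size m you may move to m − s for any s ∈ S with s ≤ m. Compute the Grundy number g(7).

Compute g(0), g(1), … for moves {3, 4, 5}:
g(0) = mex{} = 0
g(1) = mex{} = 0
g(2) = mex{} = 0
g(3) = mex{0} = 1
g(4) = mex{0} = 1
g(5) = mex{0} = 1
g(6) = mex{0,1} = 2
g(7) = mex{0,1} = 2
So g(7) = 2.

2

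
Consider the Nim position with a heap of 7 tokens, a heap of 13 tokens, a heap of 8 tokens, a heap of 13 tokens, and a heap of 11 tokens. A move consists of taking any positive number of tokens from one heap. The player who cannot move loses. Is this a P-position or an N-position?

N-position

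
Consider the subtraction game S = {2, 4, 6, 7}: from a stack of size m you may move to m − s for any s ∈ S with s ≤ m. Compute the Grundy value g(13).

2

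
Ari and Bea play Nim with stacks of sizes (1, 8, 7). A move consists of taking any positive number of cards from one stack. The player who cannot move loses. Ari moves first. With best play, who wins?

Ari wins

Compute the nim-sum pairwise:
1 XOR 8 = 9
9 XOR 7 = 14
The nim-sum is 14 ≠ 0, so this is an N-position: the player to move can win; Ari has a winning move.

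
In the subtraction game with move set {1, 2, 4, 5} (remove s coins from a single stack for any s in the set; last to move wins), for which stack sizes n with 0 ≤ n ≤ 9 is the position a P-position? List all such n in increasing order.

Compute g(0), g(1), … for moves {1, 2, 4, 5}:
k:     0  1  2  3  4  5  6  7  8  9
g(k):  0  1  2  0  1  2  0  1  2  0
The P-positions (g = 0) in 0..9 are 0, 3, 6, 9.

0, 3, 6, 9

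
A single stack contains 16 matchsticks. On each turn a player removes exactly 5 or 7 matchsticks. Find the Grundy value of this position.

0

Grundy values for subtraction set {5, 7}:
k:     0  1  2  3  4  5  6  7  8  9 10 11 12 13 14 15 16
g(k):  0  0  0  0  0  1  1  1  1  1  2  2  0  0  0  0  0
So g(16) = 0.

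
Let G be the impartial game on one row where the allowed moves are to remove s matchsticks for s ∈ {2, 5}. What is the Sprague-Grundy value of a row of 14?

0

Build the Grundy sequence with g(k) = mex{g(k−s) : s ∈ {2, 5}, s ≤ k}:
g(0) = mex{} = 0
g(1) = mex{} = 0
g(2) = mex{0} = 1
g(3) = mex{0} = 1
g(4) = mex{1} = 0
g(5) = mex{0,1} = 2
g(6) = mex{0} = 1
g(7) = mex{1,2} = 0
g(8) = mex{1} = 0
g(9) = mex{0} = 1
g(10) = mex{0,2} = 1
g(11) = mex{1} = 0
g(12) = mex{0,1} = 2
g(13) = mex{0} = 1
g(14) = mex{1,2} = 0
So g(14) = 0.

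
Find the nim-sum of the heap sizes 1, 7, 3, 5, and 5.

5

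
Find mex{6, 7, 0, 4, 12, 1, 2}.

3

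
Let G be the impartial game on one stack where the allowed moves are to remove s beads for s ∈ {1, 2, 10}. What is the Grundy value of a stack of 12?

Build the Grundy sequence with g(k) = mex{g(k−s) : s ∈ {1, 2, 10}, s ≤ k}:
g(0) = mex{} = 0
g(1) = mex{0} = 1
g(2) = mex{0,1} = 2
g(3) = mex{1,2} = 0
g(4) = mex{0,2} = 1
g(5) = mex{0,1} = 2
g(6) = mex{1,2} = 0
g(7) = mex{0,2} = 1
g(8) = mex{0,1} = 2
g(9) = mex{1,2} = 0
g(10) = mex{0,2} = 1
g(11) = mex{0,1} = 2
g(12) = mex{1,2} = 0
So g(12) = 0.

0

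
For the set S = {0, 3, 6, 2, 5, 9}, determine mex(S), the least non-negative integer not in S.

0 is in the set but 1 is not, so the mex is 1.

1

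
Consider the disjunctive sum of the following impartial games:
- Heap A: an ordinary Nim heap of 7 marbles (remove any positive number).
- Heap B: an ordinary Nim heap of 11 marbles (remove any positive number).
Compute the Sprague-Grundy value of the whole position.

Heap A is a plain Nim heap of size 7, so its Grundy value is 7.
Heap B is a plain Nim heap of size 11, so its Grundy value is 11.
The value of a disjunctive sum is the nim-sum of the parts.
Combined value = 7 XOR 11 = 12.

12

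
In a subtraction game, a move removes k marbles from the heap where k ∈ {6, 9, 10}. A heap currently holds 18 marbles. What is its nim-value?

Grundy values for subtraction set {6, 9, 10}:
k:     0  1  2  3  4  5  6  7  8  9 10 11 12 13 14 15 16 17 18
g(k):  0  0  0  0  0  0  1  1  1  1  1  1  2  2  2  2  0  0  0
So g(18) = 0.

0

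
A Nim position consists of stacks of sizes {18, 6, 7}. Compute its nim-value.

Compute the nim-sum pairwise:
18 XOR 6 = 20
20 XOR 7 = 19

19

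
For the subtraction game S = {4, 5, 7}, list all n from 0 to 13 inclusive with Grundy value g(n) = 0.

0, 1, 2, 3, 11, 12, 13

Grundy values for subtraction set {4, 5, 7}:
g(0) = mex{} = 0
g(1) = mex{} = 0
g(2) = mex{} = 0
g(3) = mex{} = 0
g(4) = mex{0} = 1
g(5) = mex{0} = 1
g(6) = mex{0} = 1
g(7) = mex{0} = 1
g(8) = mex{0,1} = 2
g(9) = mex{0,1} = 2
g(10) = mex{0,1} = 2
g(11) = mex{1} = 0
g(12) = mex{1,2} = 0
g(13) = mex{1,2} = 0
The P-positions (g = 0) in 0..13 are 0, 1, 2, 3, 11, 12, 13.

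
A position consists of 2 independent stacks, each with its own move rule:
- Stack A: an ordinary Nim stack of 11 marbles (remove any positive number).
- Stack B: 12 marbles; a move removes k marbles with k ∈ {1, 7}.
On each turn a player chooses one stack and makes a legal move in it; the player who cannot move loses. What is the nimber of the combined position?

Stack A is a plain Nim stack of size 11, so its Grundy value is 11.
Build the Grundy sequence for stack B with g(k) = mex{g(k−s) : s ∈ {1, 7}, s ≤ k}:
g(0) = mex{} = 0
g(1) = mex{0} = 1
g(2) = mex{1} = 0
g(3) = mex{0} = 1
g(4) = mex{1} = 0
g(5) = mex{0} = 1
g(6) = mex{1} = 0
g(7) = mex{0} = 1
g(8) = mex{1} = 0
g(9) = mex{0} = 1
g(10) = mex{1} = 0
g(11) = mex{0} = 1
g(12) = mex{1} = 0
So g(12) = 0.
By the Sprague-Grundy theorem, the Grundy value of a sum of independent games is the XOR of the component values.
Combined value = 11 ⊕ 0 = 11.

11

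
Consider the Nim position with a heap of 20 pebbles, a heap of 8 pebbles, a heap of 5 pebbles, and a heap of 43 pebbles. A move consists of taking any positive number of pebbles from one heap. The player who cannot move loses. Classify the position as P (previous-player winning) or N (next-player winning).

N-position

In binary:
  010100  (20)
  001000  (8)
  000101  (5)
  101011  (43)
  ------
  110010  (50)
The nim-sum is 50 ≠ 0, so this is an N-position: the player to move can win.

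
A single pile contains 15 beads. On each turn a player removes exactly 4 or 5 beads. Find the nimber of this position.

1

Compute g(0), g(1), … for moves {4, 5}:
k:     0  1  2  3  4  5  6  7  8  9 10 11 12 13 14 15
g(k):  0  0  0  0  1  1  1  1  2  0  0  0  0  1  1  1
So g(15) = 1.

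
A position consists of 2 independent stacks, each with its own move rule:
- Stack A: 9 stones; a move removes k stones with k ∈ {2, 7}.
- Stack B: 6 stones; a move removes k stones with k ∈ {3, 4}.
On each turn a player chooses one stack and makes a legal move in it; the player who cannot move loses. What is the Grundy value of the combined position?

Build the Grundy sequence for stack A with g(k) = mex{g(k−s) : s ∈ {2, 7}, s ≤ k}:
k:     0  1  2  3  4  5  6  7  8  9
g(k):  0  0  1  1  0  0  1  1  2  0
So g(9) = 0.
Grundy values for stack B (subtraction set {3, 4}):
k:     0  1  2  3  4  5  6
g(k):  0  0  0  1  1  1  2
So g(6) = 2.
By the Sprague-Grundy theorem, the Grundy value of a sum of independent games is the XOR of the component values.
Combined value = 0 XOR 2 = 2.

2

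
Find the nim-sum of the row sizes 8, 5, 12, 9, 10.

2

Compute the nim-sum pairwise:
8 ⊕ 5 = 13
13 ⊕ 12 = 1
1 ⊕ 9 = 8
8 ⊕ 10 = 2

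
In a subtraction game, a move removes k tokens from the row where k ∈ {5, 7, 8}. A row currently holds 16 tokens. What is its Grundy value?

Compute g(0), g(1), … for moves {5, 7, 8}:
k:     0  1  2  3  4  5  6  7  8  9 10 11 12 13 14 15 16
g(k):  0  0  0  0  0  1  1  1  1  1  2  2  2  0  0  0  0
So g(16) = 0.

0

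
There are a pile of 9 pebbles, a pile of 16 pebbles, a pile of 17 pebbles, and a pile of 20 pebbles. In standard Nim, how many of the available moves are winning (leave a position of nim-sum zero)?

Compute the nim-sum pairwise:
9 XOR 16 = 25
25 XOR 17 = 8
8 XOR 20 = 28
The overall nim-sum is X = 28. A pile of size p has a winning move iff p XOR X < p (reduce it to p XOR X).
  9: 9 XOR 28 = 21 ≥ 9 — no move.
  16: 16 XOR 28 = 12 < 16 — winning move (to 12).
  17: 17 XOR 28 = 13 < 17 — winning move (to 13).
  20: 20 XOR 28 = 8 < 20 — winning move (to 8).
That gives 3 winning moves.

3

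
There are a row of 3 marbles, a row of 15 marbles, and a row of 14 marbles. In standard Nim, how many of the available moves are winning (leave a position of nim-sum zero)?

3

Nim-sum: 3 ^ 15 ^ 14 = 2.
The overall nim-sum is X = 2. A row of size p has a winning move iff p XOR X < p (reduce it to p XOR X).
  3: 3 XOR 2 = 1 < 3 — winning move (to 1).
  15: 15 XOR 2 = 13 < 15 — winning move (to 13).
  14: 14 XOR 2 = 12 < 14 — winning move (to 12).
That gives 3 winning moves.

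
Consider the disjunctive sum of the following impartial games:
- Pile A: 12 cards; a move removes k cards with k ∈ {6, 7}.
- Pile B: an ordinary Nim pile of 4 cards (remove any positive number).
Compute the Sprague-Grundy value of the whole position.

6

Grundy values for pile A (subtraction set {6, 7}):
k:     0  1  2  3  4  5  6  7  8  9 10 11 12
g(k):  0  0  0  0  0  0  1  1  1  1  1  1  2
So g(12) = 2.
Pile B is a plain Nim pile of size 4, so its Grundy value is 4.
The value of a disjunctive sum is the nim-sum of the parts.
Combined value = 2 XOR 4 = 6.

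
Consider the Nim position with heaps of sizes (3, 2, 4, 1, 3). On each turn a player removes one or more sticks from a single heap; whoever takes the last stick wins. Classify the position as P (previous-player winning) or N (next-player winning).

N-position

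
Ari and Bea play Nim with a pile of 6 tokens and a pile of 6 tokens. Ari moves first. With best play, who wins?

Bea wins

Compute the nim-sum pairwise:
6 ⊕ 6 = 0
The nim-sum is 0, so this is a P-position: the player to move is in a losing position under optimal play; Ari is about to move from it and so loses — Bea wins.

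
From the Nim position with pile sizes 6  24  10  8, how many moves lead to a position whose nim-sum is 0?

1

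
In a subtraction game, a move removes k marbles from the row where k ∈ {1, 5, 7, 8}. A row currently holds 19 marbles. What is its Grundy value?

0

Grundy values for subtraction set {1, 5, 7, 8}:
k:     0  1  2  3  4  5  6  7  8  9 10 11 12 13 14 15 16 17 18 19
g(k):  0  1  0  1  0  1  0  1  2  3  2  3  2  3  2  0  1  0  1  0
So g(19) = 0.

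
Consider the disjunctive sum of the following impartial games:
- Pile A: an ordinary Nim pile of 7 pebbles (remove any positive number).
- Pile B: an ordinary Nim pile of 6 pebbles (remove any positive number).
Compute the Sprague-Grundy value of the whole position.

1

Pile A is a plain Nim pile of size 7, so its Grundy value is 7.
Pile B is a plain Nim pile of size 6, so its Grundy value is 6.
The value of a disjunctive sum is the nim-sum of the parts.
Combined value = 7 ⊕ 6 = 1.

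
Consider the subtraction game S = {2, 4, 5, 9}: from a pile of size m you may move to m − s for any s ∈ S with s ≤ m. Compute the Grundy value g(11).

2

Build the Grundy sequence with g(k) = mex{g(k−s) : s ∈ {2, 4, 5, 9}, s ≤ k}:
k:     0  1  2  3  4  5  6  7  8  9 10 11
g(k):  0  0  1  1  2  2  3  0  0  1  1  2
So g(11) = 2.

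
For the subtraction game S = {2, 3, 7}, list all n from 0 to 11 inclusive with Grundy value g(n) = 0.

0, 1, 5, 6, 10, 11

Grundy values for subtraction set {2, 3, 7}:
g(0) = mex{} = 0
g(1) = mex{} = 0
g(2) = mex{0} = 1
g(3) = mex{0} = 1
g(4) = mex{0,1} = 2
g(5) = mex{1} = 0
g(6) = mex{1,2} = 0
g(7) = mex{0,2} = 1
g(8) = mex{0} = 1
g(9) = mex{0,1} = 2
g(10) = mex{1} = 0
g(11) = mex{1,2} = 0
The P-positions (g = 0) in 0..11 are 0, 1, 5, 6, 10, 11.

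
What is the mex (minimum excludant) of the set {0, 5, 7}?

1

0 is in the set but 1 is not, so the mex is 1.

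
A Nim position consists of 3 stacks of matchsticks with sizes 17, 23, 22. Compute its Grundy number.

Compute the nim-sum pairwise:
17 ⊕ 23 = 6
6 ⊕ 22 = 16

16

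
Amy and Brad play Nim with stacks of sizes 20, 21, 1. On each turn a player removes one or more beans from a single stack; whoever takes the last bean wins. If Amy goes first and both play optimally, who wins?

Nim-sum: 20 XOR 21 XOR 1 = 0.
The nim-sum is 0, so this is a P-position: the player to move is in a losing position under optimal play; Amy is about to move from it and so loses — Brad wins.

Brad wins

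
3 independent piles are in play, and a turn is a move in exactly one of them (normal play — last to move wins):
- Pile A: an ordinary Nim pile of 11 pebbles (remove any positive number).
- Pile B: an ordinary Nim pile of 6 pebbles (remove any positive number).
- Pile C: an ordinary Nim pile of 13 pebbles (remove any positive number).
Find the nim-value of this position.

Pile A is a plain Nim pile of size 11, so its Grundy value is 11.
Pile B is a plain Nim pile of size 6, so its Grundy value is 6.
Pile C is a plain Nim pile of size 13, so its Grundy value is 13.
By the Sprague-Grundy theorem, the Grundy value of a sum of independent games is the XOR of the component values.
Combined value = 11 XOR 6 XOR 13 = 0.

0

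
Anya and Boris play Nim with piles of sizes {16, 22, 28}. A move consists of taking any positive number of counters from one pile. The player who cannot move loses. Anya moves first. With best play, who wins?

Anya wins

Compute the nim-sum pairwise:
16 ^ 22 = 6
6 ^ 28 = 26
The nim-sum is 26 ≠ 0, so this is an N-position: the player to move can win; Anya has a winning move.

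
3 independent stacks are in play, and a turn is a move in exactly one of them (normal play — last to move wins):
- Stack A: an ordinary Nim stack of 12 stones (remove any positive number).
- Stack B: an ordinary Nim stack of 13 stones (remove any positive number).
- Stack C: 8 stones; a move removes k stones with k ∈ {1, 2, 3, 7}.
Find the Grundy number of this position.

1

Stack A is a plain Nim stack of size 12, so its Grundy value is 12.
Stack B is a plain Nim stack of size 13, so its Grundy value is 13.
Build the Grundy sequence for stack C with g(k) = mex{g(k−s) : s ∈ {1, 2, 3, 7}, s ≤ k}:
k:     0  1  2  3  4  5  6  7  8
g(k):  0  1  2  3  0  1  2  3  0
So g(8) = 0.
The value of a disjunctive sum is the nim-sum of the parts.
Combined value = 12 XOR 13 XOR 0 = 1.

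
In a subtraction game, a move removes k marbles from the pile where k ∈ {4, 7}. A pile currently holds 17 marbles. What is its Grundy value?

Build the Grundy sequence with g(k) = mex{g(k−s) : s ∈ {4, 7}, s ≤ k}:
k:     0  1  2  3  4  5  6  7  8  9 10 11 12 13 14 15 16 17
g(k):  0  0  0  0  1  1  1  1  2  2  2  0  0  0  0  1  1  1
So g(17) = 1.

1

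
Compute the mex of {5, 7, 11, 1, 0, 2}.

The values 0, 1, 2 are all present; 3 is the first non-negative integer missing from the set.

3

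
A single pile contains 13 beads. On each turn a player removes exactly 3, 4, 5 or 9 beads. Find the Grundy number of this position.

Compute g(0), g(1), … for moves {3, 4, 5, 9}:
g(0) = mex{} = 0
g(1) = mex{} = 0
g(2) = mex{} = 0
g(3) = mex{0} = 1
g(4) = mex{0} = 1
g(5) = mex{0} = 1
g(6) = mex{0,1} = 2
g(7) = mex{0,1} = 2
g(8) = mex{1} = 0
g(9) = mex{0,1,2} = 3
g(10) = mex{0,1,2} = 3
g(11) = mex{0,2} = 1
g(12) = mex{0,1,2,3} = 4
g(13) = mex{0,1,3} = 2
So g(13) = 2.

2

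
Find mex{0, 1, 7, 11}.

2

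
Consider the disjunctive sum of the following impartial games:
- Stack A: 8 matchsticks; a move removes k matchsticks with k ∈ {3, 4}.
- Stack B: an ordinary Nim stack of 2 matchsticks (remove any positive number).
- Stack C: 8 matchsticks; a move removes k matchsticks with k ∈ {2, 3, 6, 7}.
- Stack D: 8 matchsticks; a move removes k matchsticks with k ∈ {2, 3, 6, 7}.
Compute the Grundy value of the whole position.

Build the Grundy sequence for stack A with g(k) = mex{g(k−s) : s ∈ {3, 4}, s ≤ k}:
g(0) = mex{} = 0
g(1) = mex{} = 0
g(2) = mex{} = 0
g(3) = mex{0} = 1
g(4) = mex{0} = 1
g(5) = mex{0} = 1
g(6) = mex{0,1} = 2
g(7) = mex{1} = 0
g(8) = mex{1} = 0
So g(8) = 0.
Stack B is a plain Nim stack of size 2, so its Grundy value is 2.
Grundy values for stack C (subtraction set {2, 3, 6, 7}):
g(0) = mex{} = 0
g(1) = mex{} = 0
g(2) = mex{0} = 1
g(3) = mex{0} = 1
g(4) = mex{0,1} = 2
g(5) = mex{1} = 0
g(6) = mex{0,1,2} = 3
g(7) = mex{0,2} = 1
g(8) = mex{0,1,3} = 2
So g(8) = 2.
For stack D, compute g(0), g(1), … with moves {2, 3, 6, 7}:
k:     0  1  2  3  4  5  6  7  8
g(k):  0  0  1  1  2  0  3  1  2
So g(8) = 2.
The value of a disjunctive sum is the nim-sum of the parts.
Combined value = 0 ⊕ 2 ⊕ 2 ⊕ 2 = 2.

2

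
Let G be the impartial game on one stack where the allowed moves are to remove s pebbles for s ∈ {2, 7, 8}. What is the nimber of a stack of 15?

0

Compute g(0), g(1), … for moves {2, 7, 8}:
k:     0  1  2  3  4  5  6  7  8  9 10 11 12 13 14 15
g(k):  0  0  1  1  0  0  1  1  2  2  0  3  1  2  0  0
So g(15) = 0.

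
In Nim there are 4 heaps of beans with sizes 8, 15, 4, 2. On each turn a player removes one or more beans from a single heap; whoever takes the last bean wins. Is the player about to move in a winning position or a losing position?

Winning position

Compute the nim-sum pairwise:
8 ⊕ 15 = 7
7 ⊕ 4 = 3
3 ⊕ 2 = 1
The nim-sum is 1 ≠ 0, so this is an N-position: the player to move can win.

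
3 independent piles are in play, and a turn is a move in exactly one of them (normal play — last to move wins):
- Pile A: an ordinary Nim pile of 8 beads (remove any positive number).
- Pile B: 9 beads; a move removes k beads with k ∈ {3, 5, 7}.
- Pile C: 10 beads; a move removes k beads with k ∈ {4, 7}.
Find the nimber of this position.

9

Pile A is a plain Nim pile of size 8, so its Grundy value is 8.
For pile B, compute g(0), g(1), … with moves {3, 5, 7}:
k:     0  1  2  3  4  5  6  7  8  9
g(k):  0  0  0  1  1  1  2  2  2  3
So g(9) = 3.
Build the Grundy sequence for pile C with g(k) = mex{g(k−s) : s ∈ {4, 7}, s ≤ k}:
g(0) = mex{} = 0
g(1) = mex{} = 0
g(2) = mex{} = 0
g(3) = mex{} = 0
g(4) = mex{0} = 1
g(5) = mex{0} = 1
g(6) = mex{0} = 1
g(7) = mex{0} = 1
g(8) = mex{0,1} = 2
g(9) = mex{0,1} = 2
g(10) = mex{0,1} = 2
So g(10) = 2.
By the Sprague-Grundy theorem, the Grundy value of a sum of independent games is the XOR of the component values.
Combined value = 8 XOR 3 XOR 2 = 9.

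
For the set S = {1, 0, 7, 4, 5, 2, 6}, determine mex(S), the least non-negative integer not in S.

The values 0, 1, 2 are all present; 3 is the first non-negative integer missing from the set.

3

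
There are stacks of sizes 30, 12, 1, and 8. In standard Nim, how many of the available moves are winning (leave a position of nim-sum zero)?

1

Compute the nim-sum pairwise:
30 ^ 12 = 18
18 ^ 1 = 19
19 ^ 8 = 27
The overall nim-sum is X = 27. A stack of size p has a winning move iff p XOR X < p (reduce it to p XOR X).
  30: 30 XOR 27 = 5 < 30 — winning move (to 5).
  12: 12 XOR 27 = 23 ≥ 12 — no move.
  1: 1 XOR 27 = 26 ≥ 1 — no move.
  8: 8 XOR 27 = 19 ≥ 8 — no move.
That gives 1 winning move.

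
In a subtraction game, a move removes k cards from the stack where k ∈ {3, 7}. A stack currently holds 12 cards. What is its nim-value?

0

Compute g(0), g(1), … for moves {3, 7}:
g(0) = mex{} = 0
g(1) = mex{} = 0
g(2) = mex{} = 0
g(3) = mex{0} = 1
g(4) = mex{0} = 1
g(5) = mex{0} = 1
g(6) = mex{1} = 0
g(7) = mex{0,1} = 2
g(8) = mex{0,1} = 2
g(9) = mex{0} = 1
g(10) = mex{1,2} = 0
g(11) = mex{1,2} = 0
g(12) = mex{1} = 0
So g(12) = 0.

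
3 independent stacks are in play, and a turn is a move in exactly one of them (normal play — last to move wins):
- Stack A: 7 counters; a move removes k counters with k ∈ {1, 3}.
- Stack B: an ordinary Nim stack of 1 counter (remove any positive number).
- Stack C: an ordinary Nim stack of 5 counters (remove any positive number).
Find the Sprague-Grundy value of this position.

Build the Grundy sequence for stack A with g(k) = mex{g(k−s) : s ∈ {1, 3}, s ≤ k}:
g(0) = mex{} = 0
g(1) = mex{0} = 1
g(2) = mex{1} = 0
g(3) = mex{0} = 1
g(4) = mex{1} = 0
g(5) = mex{0} = 1
g(6) = mex{1} = 0
g(7) = mex{0} = 1
So g(7) = 1.
Stack B is a plain Nim stack of size 1, so its Grundy value is 1.
Stack C is a plain Nim stack of size 5, so its Grundy value is 5.
By the Sprague-Grundy theorem, the Grundy value of a sum of independent games is the XOR of the component values.
Combined value = 1 ⊕ 1 ⊕ 5 = 5.

5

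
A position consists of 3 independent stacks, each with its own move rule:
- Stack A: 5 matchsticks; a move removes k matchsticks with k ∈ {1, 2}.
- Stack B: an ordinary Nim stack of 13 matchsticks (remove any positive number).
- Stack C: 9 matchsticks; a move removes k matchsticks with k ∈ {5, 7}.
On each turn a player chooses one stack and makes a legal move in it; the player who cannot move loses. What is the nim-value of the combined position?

For stack A, compute g(0), g(1), … with moves {1, 2}:
k:     0  1  2  3  4  5
g(k):  0  1  2  0  1  2
So g(5) = 2.
Stack B is a plain Nim stack of size 13, so its Grundy value is 13.
For stack C, compute g(0), g(1), … with moves {5, 7}:
k:     0  1  2  3  4  5  6  7  8  9
g(k):  0  0  0  0  0  1  1  1  1  1
So g(9) = 1.
The value of a disjunctive sum is the nim-sum of the parts.
Combined value = 2 ⊕ 13 ⊕ 1 = 14.

14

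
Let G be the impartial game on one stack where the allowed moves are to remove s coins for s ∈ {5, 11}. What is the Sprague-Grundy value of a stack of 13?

Build the Grundy sequence with g(k) = mex{g(k−s) : s ∈ {5, 11}, s ≤ k}:
g(0) = mex{} = 0
g(1) = mex{} = 0
g(2) = mex{} = 0
g(3) = mex{} = 0
g(4) = mex{} = 0
g(5) = mex{0} = 1
g(6) = mex{0} = 1
g(7) = mex{0} = 1
g(8) = mex{0} = 1
g(9) = mex{0} = 1
g(10) = mex{1} = 0
g(11) = mex{0,1} = 2
g(12) = mex{0,1} = 2
g(13) = mex{0,1} = 2
So g(13) = 2.

2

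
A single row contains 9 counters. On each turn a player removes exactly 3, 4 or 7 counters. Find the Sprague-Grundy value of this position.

3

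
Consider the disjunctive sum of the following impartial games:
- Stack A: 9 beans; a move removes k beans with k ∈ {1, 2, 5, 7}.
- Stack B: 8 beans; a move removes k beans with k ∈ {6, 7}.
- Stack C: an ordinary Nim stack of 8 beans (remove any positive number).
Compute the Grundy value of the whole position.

9

For stack A, compute g(0), g(1), … with moves {1, 2, 5, 7}:
g(0) = mex{} = 0
g(1) = mex{0} = 1
g(2) = mex{0,1} = 2
g(3) = mex{1,2} = 0
g(4) = mex{0,2} = 1
g(5) = mex{0,1} = 2
g(6) = mex{1,2} = 0
g(7) = mex{0,2} = 1
g(8) = mex{0,1} = 2
g(9) = mex{1,2} = 0
So g(9) = 0.
Grundy values for stack B (subtraction set {6, 7}):
g(0) = mex{} = 0
g(1) = mex{} = 0
g(2) = mex{} = 0
g(3) = mex{} = 0
g(4) = mex{} = 0
g(5) = mex{} = 0
g(6) = mex{0} = 1
g(7) = mex{0} = 1
g(8) = mex{0} = 1
So g(8) = 1.
Stack C is a plain Nim stack of size 8, so its Grundy value is 8.
By the Sprague-Grundy theorem, the Grundy value of a sum of independent games is the XOR of the component values.
Combined value = 0 ⊕ 1 ⊕ 8 = 9.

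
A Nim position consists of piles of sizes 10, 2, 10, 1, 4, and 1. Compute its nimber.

6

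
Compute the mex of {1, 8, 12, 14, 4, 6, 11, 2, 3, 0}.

5

The values 0, 1, 2, 3, 4 are all present; 5 is the first non-negative integer missing from the set.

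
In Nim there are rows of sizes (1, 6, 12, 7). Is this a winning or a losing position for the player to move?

Winning position

Compute the nim-sum pairwise:
1 ⊕ 6 = 7
7 ⊕ 12 = 11
11 ⊕ 7 = 12
The nim-sum is 12 ≠ 0, so this is an N-position: the player to move can win.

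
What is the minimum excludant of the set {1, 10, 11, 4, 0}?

2

The values 0, 1 are all present; 2 is the first non-negative integer missing from the set.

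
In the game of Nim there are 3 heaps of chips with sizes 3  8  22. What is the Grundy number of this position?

29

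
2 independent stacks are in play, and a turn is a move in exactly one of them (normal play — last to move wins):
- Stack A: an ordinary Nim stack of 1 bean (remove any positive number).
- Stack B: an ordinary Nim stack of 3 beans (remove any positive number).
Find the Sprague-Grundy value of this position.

Stack A is a plain Nim stack of size 1, so its Grundy value is 1.
Stack B is a plain Nim stack of size 3, so its Grundy value is 3.
By the Sprague-Grundy theorem, the Grundy value of a sum of independent games is the XOR of the component values.
Combined value = 1 XOR 3 = 2.

2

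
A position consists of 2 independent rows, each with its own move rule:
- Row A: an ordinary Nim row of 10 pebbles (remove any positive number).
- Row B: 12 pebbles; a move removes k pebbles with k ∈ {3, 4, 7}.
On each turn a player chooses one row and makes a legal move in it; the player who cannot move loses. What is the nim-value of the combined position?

Row A is a plain Nim row of size 10, so its Grundy value is 10.
Build the Grundy sequence for row B with g(k) = mex{g(k−s) : s ∈ {3, 4, 7}, s ≤ k}:
k:     0  1  2  3  4  5  6  7  8  9 10 11 12
g(k):  0  0  0  1  1  1  2  2  2  3  0  0  0
So g(12) = 0.
The value of a disjunctive sum is the nim-sum of the parts.
Combined value = 10 XOR 0 = 10.

10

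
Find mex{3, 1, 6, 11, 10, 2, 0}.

4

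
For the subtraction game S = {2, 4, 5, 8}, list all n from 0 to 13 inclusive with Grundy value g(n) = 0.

0, 1, 7, 10, 13

Grundy values for subtraction set {2, 4, 5, 8}:
g(0) = mex{} = 0
g(1) = mex{} = 0
g(2) = mex{0} = 1
g(3) = mex{0} = 1
g(4) = mex{0,1} = 2
g(5) = mex{0,1} = 2
g(6) = mex{0,1,2} = 3
g(7) = mex{1,2} = 0
g(8) = mex{0,1,2,3} = 4
g(9) = mex{0,2} = 1
g(10) = mex{1,2,3,4} = 0
g(11) = mex{0,1,3} = 2
g(12) = mex{0,2,4} = 1
g(13) = mex{1,2,4} = 0
The P-positions (g = 0) in 0..13 are 0, 1, 7, 10, 13.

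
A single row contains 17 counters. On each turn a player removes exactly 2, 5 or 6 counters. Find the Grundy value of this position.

Build the Grundy sequence with g(k) = mex{g(k−s) : s ∈ {2, 5, 6}, s ≤ k}:
k:     0  1  2  3  4  5  6  7  8  9 10 11 12 13 14 15 16 17
g(k):  0  0  1  1  0  2  1  3  0  2  1  0  0  1  1  0  2  1
So g(17) = 1.

1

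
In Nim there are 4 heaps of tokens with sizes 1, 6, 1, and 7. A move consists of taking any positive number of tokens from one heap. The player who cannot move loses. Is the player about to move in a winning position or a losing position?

Winning position

Bitwise XOR of the heap sizes:
  001  (1)
  110  (6)
  001  (1)
  111  (7)
  ---
  001  (1)
The nim-sum is 1 ≠ 0, so this is an N-position: the player to move can win.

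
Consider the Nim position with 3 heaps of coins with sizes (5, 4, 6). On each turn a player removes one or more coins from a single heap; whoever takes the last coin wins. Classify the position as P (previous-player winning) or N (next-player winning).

N-position

Nim-sum: 5 ⊕ 4 ⊕ 6 = 7.
The nim-sum is 7 ≠ 0, so this is an N-position: the player to move can win.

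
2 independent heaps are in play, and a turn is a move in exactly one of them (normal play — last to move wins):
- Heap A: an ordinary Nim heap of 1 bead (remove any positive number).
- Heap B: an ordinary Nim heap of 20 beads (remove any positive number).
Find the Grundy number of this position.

21

Heap A is a plain Nim heap of size 1, so its Grundy value is 1.
Heap B is a plain Nim heap of size 20, so its Grundy value is 20.
By the Sprague-Grundy theorem, the Grundy value of a sum of independent games is the XOR of the component values.
Combined value = 1 ⊕ 20 = 21.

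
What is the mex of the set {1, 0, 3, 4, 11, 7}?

The values 0, 1 are all present; 2 is the first non-negative integer missing from the set.

2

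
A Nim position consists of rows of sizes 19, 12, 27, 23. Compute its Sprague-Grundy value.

19

Nim-sum: 19 ⊕ 12 ⊕ 27 ⊕ 23 = 19.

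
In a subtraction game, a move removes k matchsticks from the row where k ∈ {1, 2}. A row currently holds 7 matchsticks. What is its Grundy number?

1

Grundy values for subtraction set {1, 2}:
g(0) = mex{} = 0
g(1) = mex{0} = 1
g(2) = mex{0,1} = 2
g(3) = mex{1,2} = 0
g(4) = mex{0,2} = 1
g(5) = mex{0,1} = 2
g(6) = mex{1,2} = 0
g(7) = mex{0,2} = 1
So g(7) = 1.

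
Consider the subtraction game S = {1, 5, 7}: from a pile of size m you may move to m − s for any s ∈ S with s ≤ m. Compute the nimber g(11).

Build the Grundy sequence with g(k) = mex{g(k−s) : s ∈ {1, 5, 7}, s ≤ k}:
k:     0  1  2  3  4  5  6  7  8  9 10 11
g(k):  0  1  0  1  0  1  0  1  0  1  0  1
So g(11) = 1.

1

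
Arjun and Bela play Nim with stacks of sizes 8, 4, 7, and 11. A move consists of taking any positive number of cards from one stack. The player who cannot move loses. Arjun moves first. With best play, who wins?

Bela wins

Nim-sum: 8 ⊕ 4 ⊕ 7 ⊕ 11 = 0.
The nim-sum is 0, so this is a P-position: the player to move is in a losing position under optimal play; Arjun is about to move from it and so loses — Bela wins.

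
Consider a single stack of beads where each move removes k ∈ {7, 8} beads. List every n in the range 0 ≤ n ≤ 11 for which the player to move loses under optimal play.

0, 1, 2, 3, 4, 5, 6

Build the Grundy sequence with g(k) = mex{g(k−s) : s ∈ {7, 8}, s ≤ k}:
g(0) = mex{} = 0
g(1) = mex{} = 0
g(2) = mex{} = 0
g(3) = mex{} = 0
g(4) = mex{} = 0
g(5) = mex{} = 0
g(6) = mex{} = 0
g(7) = mex{0} = 1
g(8) = mex{0} = 1
g(9) = mex{0} = 1
g(10) = mex{0} = 1
g(11) = mex{0} = 1
The P-positions (g = 0) in 0..11 are 0, 1, 2, 3, 4, 5, 6.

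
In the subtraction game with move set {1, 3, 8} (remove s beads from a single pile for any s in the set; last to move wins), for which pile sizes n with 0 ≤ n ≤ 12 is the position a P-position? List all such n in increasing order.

Grundy values for subtraction set {1, 3, 8}:
g(0) = mex{} = 0
g(1) = mex{0} = 1
g(2) = mex{1} = 0
g(3) = mex{0} = 1
g(4) = mex{1} = 0
g(5) = mex{0} = 1
g(6) = mex{1} = 0
g(7) = mex{0} = 1
g(8) = mex{0,1} = 2
g(9) = mex{0,1,2} = 3
g(10) = mex{0,1,3} = 2
g(11) = mex{1,2} = 0
g(12) = mex{0,3} = 1
The P-positions (g = 0) in 0..12 are 0, 2, 4, 6, 11.

0, 2, 4, 6, 11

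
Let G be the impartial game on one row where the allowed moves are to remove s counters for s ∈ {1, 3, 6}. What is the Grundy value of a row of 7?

3

Build the Grundy sequence with g(k) = mex{g(k−s) : s ∈ {1, 3, 6}, s ≤ k}:
g(0) = mex{} = 0
g(1) = mex{0} = 1
g(2) = mex{1} = 0
g(3) = mex{0} = 1
g(4) = mex{1} = 0
g(5) = mex{0} = 1
g(6) = mex{0,1} = 2
g(7) = mex{0,1,2} = 3
So g(7) = 3.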